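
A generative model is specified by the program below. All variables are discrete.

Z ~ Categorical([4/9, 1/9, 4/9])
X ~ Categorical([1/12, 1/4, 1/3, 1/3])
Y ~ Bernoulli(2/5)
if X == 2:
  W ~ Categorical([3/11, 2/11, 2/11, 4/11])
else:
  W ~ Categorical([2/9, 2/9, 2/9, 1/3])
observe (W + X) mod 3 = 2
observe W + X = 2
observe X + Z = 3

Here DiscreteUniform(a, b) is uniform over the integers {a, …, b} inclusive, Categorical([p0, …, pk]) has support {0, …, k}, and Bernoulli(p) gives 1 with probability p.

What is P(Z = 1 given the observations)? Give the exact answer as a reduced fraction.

P(Z = 1 | obs) = 9/31

Enumerate traces; 4 have nonzero weight after conditioning:
  (Z=1, X=2, Y=0, W=0) weight 1/165
  (Z=1, X=2, Y=1, W=0) weight 2/495
  (Z=2, X=1, Y=0, W=1) weight 2/135
  (Z=2, X=1, Y=1, W=1) weight 4/405
Group by Z:
  weight(Z=1) = 1/99
  weight(Z=2) = 2/81
Total weight = 1/99 + 2/81 = 31/891
P(Z=1 | obs) = 1/99 / 31/891 = 9/31
P(Z=2 | obs) = 2/81 / 31/891 = 22/31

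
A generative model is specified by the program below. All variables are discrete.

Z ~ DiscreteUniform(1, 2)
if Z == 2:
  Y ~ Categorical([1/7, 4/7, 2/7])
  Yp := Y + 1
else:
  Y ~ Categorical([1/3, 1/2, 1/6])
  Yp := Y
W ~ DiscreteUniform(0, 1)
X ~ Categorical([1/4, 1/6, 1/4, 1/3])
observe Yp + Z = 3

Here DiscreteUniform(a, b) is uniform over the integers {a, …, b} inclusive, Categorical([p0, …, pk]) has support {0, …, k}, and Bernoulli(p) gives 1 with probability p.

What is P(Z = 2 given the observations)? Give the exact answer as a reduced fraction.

Enumerate traces; 16 have nonzero weight after conditioning:
  (Z=1, Y=2, W=0, X=0) weight 1/96
  (Z=1, Y=2, W=0, X=1) weight 1/144
  (Z=1, Y=2, W=0, X=2) weight 1/96
  (Z=1, Y=2, W=0, X=3) weight 1/72
  (Z=1, Y=2, W=1, X=0) weight 1/96
  (Z=1, Y=2, W=1, X=1) weight 1/144
  (Z=1, Y=2, W=1, X=2) weight 1/96
  (Z=1, Y=2, W=1, X=3) weight 1/72
  (Z=2, Y=0, W=0, X=0) weight 1/112
  … 7 more
Group by Z:
  weight(Z=1) = 1/12
  weight(Z=2) = 1/14
Total weight = 1/12 + 1/14 = 13/84
P(Z=1 | obs) = 1/12 / 13/84 = 7/13
P(Z=2 | obs) = 1/14 / 13/84 = 6/13

P(Z = 2 | obs) = 6/13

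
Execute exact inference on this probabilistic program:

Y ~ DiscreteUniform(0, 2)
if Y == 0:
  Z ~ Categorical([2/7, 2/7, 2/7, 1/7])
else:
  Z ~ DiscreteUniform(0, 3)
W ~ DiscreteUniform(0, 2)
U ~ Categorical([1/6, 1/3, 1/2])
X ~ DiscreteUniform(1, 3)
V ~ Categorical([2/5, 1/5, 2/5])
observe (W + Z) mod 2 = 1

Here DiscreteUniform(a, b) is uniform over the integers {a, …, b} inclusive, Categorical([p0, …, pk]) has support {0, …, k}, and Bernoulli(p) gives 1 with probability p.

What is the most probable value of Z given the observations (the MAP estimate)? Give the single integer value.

Enumerate traces; 486 have nonzero weight after conditioning:
  (Y=0, Z=0, W=1, U=0, X=1, V=0) weight 2/2835
  (Y=0, Z=0, W=1, U=0, X=1, V=1) weight 1/2835
  (Y=0, Z=0, W=1, U=0, X=1, V=2) weight 2/2835
  (Y=0, Z=0, W=1, U=0, X=2, V=0) weight 2/2835
  (Y=0, Z=0, W=1, U=0, X=2, V=1) weight 1/2835
  (Y=0, Z=0, W=1, U=0, X=2, V=2) weight 2/2835
  (Y=0, Z=0, W=1, U=0, X=3, V=0) weight 2/2835
  (Y=0, Z=0, W=1, U=0, X=3, V=1) weight 1/2835
  (Y=0, Z=1, W=0, U=0, X=1, V=0) weight 2/2835
  (Y=0, Z=2, W=1, U=0, X=1, V=0) weight 2/2835
  … 476 more
Group by Z:
  weight(Z=0) = 11/126
  weight(Z=1) = 11/63
  weight(Z=2) = 11/126
  weight(Z=3) = 1/7
Total weight = 11/126 + 11/63 + 11/126 + 1/7 = 31/63
P(Z=0 | obs) = 11/126 / 31/63 = 11/62
P(Z=1 | obs) = 11/63 / 31/63 = 11/31
P(Z=2 | obs) = 11/126 / 31/63 = 11/62
P(Z=3 | obs) = 1/7 / 31/63 = 9/31
argmax = 1

argmax_v P(Z = v | obs) = 1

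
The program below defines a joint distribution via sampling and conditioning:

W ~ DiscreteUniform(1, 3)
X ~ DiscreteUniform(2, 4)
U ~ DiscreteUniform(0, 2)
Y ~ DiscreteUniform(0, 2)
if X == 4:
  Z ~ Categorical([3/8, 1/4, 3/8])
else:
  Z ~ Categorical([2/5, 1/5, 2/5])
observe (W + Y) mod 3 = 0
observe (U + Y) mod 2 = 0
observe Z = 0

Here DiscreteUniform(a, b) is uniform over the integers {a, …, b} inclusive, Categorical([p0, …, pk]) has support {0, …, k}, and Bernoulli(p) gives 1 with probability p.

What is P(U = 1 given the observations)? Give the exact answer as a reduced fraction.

P(U = 1 | obs) = 1/5

Enumerate traces; 15 have nonzero weight after conditioning:
  (W=1, X=2, U=0, Y=2, Z=0) weight 2/405
  (W=1, X=2, U=2, Y=2, Z=0) weight 2/405
  (W=1, X=3, U=0, Y=2, Z=0) weight 2/405
  (W=1, X=3, U=2, Y=2, Z=0) weight 2/405
  (W=1, X=4, U=0, Y=2, Z=0) weight 1/216
  (W=1, X=4, U=2, Y=2, Z=0) weight 1/216
  (W=2, X=2, U=1, Y=1, Z=0) weight 2/405
  (W=2, X=3, U=1, Y=1, Z=0) weight 2/405
  … 7 more
Group by U:
  weight(U=0) = 47/1620
  weight(U=1) = 47/3240
  weight(U=2) = 47/1620
Total weight = 47/1620 + 47/3240 + 47/1620 = 47/648
P(U=0 | obs) = 47/1620 / 47/648 = 2/5
P(U=1 | obs) = 47/3240 / 47/648 = 1/5
P(U=2 | obs) = 47/1620 / 47/648 = 2/5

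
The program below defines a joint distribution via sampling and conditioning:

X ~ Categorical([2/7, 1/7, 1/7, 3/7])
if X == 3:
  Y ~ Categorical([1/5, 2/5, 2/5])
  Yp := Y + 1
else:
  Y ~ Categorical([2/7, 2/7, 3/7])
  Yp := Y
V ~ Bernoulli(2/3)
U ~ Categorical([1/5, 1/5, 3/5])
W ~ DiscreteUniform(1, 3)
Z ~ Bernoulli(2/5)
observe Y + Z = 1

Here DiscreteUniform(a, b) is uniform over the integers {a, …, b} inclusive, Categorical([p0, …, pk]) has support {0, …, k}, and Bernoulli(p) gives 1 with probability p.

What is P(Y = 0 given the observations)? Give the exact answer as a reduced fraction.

Enumerate traces; 144 have nonzero weight after conditioning:
  (X=0, Y=0, V=0, U=0, W=1, Z=1) weight 8/11025
  (X=0, Y=0, V=0, U=0, W=2, Z=1) weight 8/11025
  (X=0, Y=0, V=0, U=0, W=3, Z=1) weight 8/11025
  (X=0, Y=0, V=0, U=1, W=1, Z=1) weight 8/11025
  (X=0, Y=0, V=0, U=1, W=2, Z=1) weight 8/11025
  (X=0, Y=0, V=0, U=1, W=3, Z=1) weight 8/11025
  (X=0, Y=0, V=0, U=2, W=1, Z=1) weight 8/3675
  (X=0, Y=0, V=0, U=2, W=2, Z=1) weight 8/3675
  (X=0, Y=1, V=0, U=0, W=1, Z=0) weight 4/3675
  … 135 more
Group by Y:
  weight(Y=0) = 122/1225
  weight(Y=1) = 246/1225
Total weight = 122/1225 + 246/1225 = 368/1225
P(Y=0 | obs) = 122/1225 / 368/1225 = 61/184
P(Y=1 | obs) = 246/1225 / 368/1225 = 123/184

P(Y = 0 | obs) = 61/184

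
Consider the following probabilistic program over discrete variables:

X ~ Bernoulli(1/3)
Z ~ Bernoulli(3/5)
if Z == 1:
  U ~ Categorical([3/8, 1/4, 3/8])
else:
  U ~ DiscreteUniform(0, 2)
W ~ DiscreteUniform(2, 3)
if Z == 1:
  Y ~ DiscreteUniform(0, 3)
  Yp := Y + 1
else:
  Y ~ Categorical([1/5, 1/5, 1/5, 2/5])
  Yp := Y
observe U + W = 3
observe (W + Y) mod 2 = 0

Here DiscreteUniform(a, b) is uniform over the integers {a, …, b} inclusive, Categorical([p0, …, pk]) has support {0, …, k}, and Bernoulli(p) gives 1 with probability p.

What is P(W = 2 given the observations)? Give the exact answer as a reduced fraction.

P(W = 2 | obs) = 2/5

Enumerate traces; 16 have nonzero weight after conditioning:
  (X=0, Z=0, U=0, W=3, Y=1) weight 2/225
  (X=0, Z=0, U=0, W=3, Y=3) weight 4/225
  (X=0, Z=0, U=1, W=2, Y=0) weight 2/225
  (X=0, Z=0, U=1, W=2, Y=2) weight 2/225
  (X=0, Z=1, U=0, W=3, Y=1) weight 3/160
  (X=0, Z=1, U=0, W=3, Y=3) weight 3/160
  (X=0, Z=1, U=1, W=2, Y=0) weight 1/80
  (X=0, Z=1, U=1, W=2, Y=2) weight 1/80
  … 8 more
Group by W:
  weight(W=2) = 77/1200
  weight(W=3) = 77/800
Total weight = 77/1200 + 77/800 = 77/480
P(W=2 | obs) = 77/1200 / 77/480 = 2/5
P(W=3 | obs) = 77/800 / 77/480 = 3/5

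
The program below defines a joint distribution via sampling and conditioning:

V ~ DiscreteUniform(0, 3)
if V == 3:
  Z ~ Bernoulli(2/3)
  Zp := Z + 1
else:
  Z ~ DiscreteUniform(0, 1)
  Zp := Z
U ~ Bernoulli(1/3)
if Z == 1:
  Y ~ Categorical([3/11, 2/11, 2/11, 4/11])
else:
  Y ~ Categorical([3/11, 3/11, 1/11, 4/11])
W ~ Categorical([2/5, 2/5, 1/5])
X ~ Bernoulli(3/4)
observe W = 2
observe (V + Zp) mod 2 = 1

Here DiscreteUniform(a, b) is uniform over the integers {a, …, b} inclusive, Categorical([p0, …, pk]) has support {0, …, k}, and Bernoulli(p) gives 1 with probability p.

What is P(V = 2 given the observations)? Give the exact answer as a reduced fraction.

P(V = 2 | obs) = 3/13

Enumerate traces; 64 have nonzero weight after conditioning:
  (V=0, Z=1, U=0, Y=0, W=2, X=0) weight 1/880
  (V=0, Z=1, U=0, Y=0, W=2, X=1) weight 3/880
  (V=0, Z=1, U=0, Y=1, W=2, X=0) weight 1/1320
  (V=0, Z=1, U=0, Y=1, W=2, X=1) weight 1/440
  (V=0, Z=1, U=0, Y=2, W=2, X=0) weight 1/1320
  (V=0, Z=1, U=0, Y=2, W=2, X=1) weight 1/440
  (V=0, Z=1, U=0, Y=3, W=2, X=0) weight 1/660
  (V=0, Z=1, U=0, Y=3, W=2, X=1) weight 1/220
  (V=1, Z=0, U=0, Y=0, W=2, X=0) weight 1/880
  (V=2, Z=1, U=0, Y=0, W=2, X=0) weight 1/880
  … 54 more
Group by V:
  weight(V=0) = 1/40
  weight(V=1) = 1/40
  weight(V=2) = 1/40
  weight(V=3) = 1/30
Total weight = 1/40 + 1/40 + 1/40 + 1/30 = 13/120
P(V=0 | obs) = 1/40 / 13/120 = 3/13
P(V=1 | obs) = 1/40 / 13/120 = 3/13
P(V=2 | obs) = 1/40 / 13/120 = 3/13
P(V=3 | obs) = 1/30 / 13/120 = 4/13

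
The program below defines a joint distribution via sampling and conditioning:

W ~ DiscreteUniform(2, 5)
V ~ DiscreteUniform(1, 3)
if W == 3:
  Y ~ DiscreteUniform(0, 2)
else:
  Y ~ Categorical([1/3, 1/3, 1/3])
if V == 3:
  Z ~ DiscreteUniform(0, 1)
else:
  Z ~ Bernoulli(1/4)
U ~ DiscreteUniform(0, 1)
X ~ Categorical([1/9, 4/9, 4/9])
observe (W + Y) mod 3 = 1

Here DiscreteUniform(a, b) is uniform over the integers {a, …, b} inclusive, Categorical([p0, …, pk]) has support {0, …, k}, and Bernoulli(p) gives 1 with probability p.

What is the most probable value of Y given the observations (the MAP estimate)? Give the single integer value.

argmax_v P(Y = v | obs) = 2

Enumerate traces; 144 have nonzero weight after conditioning:
  (W=2, V=1, Y=2, Z=0, U=0, X=0) weight 1/864
  (W=2, V=1, Y=2, Z=0, U=0, X=1) weight 1/216
  (W=2, V=1, Y=2, Z=0, U=0, X=2) weight 1/216
  (W=2, V=1, Y=2, Z=0, U=1, X=0) weight 1/864
  (W=2, V=1, Y=2, Z=0, U=1, X=1) weight 1/216
  (W=2, V=1, Y=2, Z=0, U=1, X=2) weight 1/216
  (W=2, V=1, Y=2, Z=1, U=0, X=0) weight 1/2592
  (W=2, V=1, Y=2, Z=1, U=0, X=1) weight 1/648
  (W=3, V=1, Y=1, Z=0, U=0, X=0) weight 1/864
  (W=4, V=1, Y=0, Z=0, U=0, X=0) weight 1/864
  … 134 more
Group by Y:
  weight(Y=0) = 1/12
  weight(Y=1) = 1/12
  weight(Y=2) = 1/6
Total weight = 1/12 + 1/12 + 1/6 = 1/3
P(Y=0 | obs) = 1/12 / 1/3 = 1/4
P(Y=1 | obs) = 1/12 / 1/3 = 1/4
P(Y=2 | obs) = 1/6 / 1/3 = 1/2
argmax = 2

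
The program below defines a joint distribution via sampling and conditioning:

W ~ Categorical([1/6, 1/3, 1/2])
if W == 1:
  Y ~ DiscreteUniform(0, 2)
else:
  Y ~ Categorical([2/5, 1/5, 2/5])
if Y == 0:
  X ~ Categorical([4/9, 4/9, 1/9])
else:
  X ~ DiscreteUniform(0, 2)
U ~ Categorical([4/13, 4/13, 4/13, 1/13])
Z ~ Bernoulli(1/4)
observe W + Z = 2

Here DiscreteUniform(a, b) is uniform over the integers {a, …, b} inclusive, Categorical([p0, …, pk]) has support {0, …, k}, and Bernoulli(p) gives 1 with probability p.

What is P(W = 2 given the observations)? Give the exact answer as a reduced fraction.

Enumerate traces; 72 have nonzero weight after conditioning:
  (W=1, Y=0, X=0, U=0, Z=1) weight 4/1053
  (W=1, Y=0, X=0, U=1, Z=1) weight 4/1053
  (W=1, Y=0, X=0, U=2, Z=1) weight 4/1053
  (W=1, Y=0, X=0, U=3, Z=1) weight 1/1053
  (W=1, Y=0, X=1, U=0, Z=1) weight 4/1053
  (W=1, Y=0, X=1, U=1, Z=1) weight 4/1053
  (W=1, Y=0, X=1, U=2, Z=1) weight 4/1053
  (W=1, Y=0, X=1, U=3, Z=1) weight 1/1053
  (W=2, Y=0, X=0, U=0, Z=0) weight 4/195
  … 63 more
Group by W:
  weight(W=1) = 1/12
  weight(W=2) = 3/8
Total weight = 1/12 + 3/8 = 11/24
P(W=1 | obs) = 1/12 / 11/24 = 2/11
P(W=2 | obs) = 3/8 / 11/24 = 9/11

P(W = 2 | obs) = 9/11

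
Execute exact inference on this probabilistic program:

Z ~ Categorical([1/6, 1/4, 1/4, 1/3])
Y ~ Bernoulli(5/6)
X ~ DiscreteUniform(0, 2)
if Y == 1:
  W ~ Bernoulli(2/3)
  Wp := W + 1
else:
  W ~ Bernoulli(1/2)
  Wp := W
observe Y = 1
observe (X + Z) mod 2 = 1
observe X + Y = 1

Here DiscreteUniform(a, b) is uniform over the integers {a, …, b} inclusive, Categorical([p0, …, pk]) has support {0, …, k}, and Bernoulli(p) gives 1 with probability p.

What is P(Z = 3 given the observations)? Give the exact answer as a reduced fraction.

P(Z = 3 | obs) = 4/7

Enumerate traces; 4 have nonzero weight after conditioning:
  (Z=1, Y=1, X=0, W=0) weight 5/216
  (Z=1, Y=1, X=0, W=1) weight 5/108
  (Z=3, Y=1, X=0, W=0) weight 5/162
  (Z=3, Y=1, X=0, W=1) weight 5/81
Group by Z:
  weight(Z=1) = 5/72
  weight(Z=3) = 5/54
Total weight = 5/72 + 5/54 = 35/216
P(Z=1 | obs) = 5/72 / 35/216 = 3/7
P(Z=3 | obs) = 5/54 / 35/216 = 4/7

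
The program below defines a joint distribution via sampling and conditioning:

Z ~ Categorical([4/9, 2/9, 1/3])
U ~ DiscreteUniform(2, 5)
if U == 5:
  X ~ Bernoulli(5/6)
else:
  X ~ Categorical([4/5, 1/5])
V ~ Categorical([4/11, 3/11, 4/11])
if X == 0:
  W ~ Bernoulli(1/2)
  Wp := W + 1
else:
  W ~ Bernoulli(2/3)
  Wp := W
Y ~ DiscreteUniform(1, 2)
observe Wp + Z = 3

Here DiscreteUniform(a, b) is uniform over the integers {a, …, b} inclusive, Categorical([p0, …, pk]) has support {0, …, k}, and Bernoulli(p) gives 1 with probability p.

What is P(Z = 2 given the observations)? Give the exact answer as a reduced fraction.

Enumerate traces; 72 have nonzero weight after conditioning:
  (Z=1, U=2, X=0, V=0, W=1, Y=1) weight 2/495
  (Z=1, U=2, X=0, V=0, W=1, Y=2) weight 2/495
  (Z=1, U=2, X=0, V=1, W=1, Y=1) weight 1/330
  (Z=1, U=2, X=0, V=1, W=1, Y=2) weight 1/330
  (Z=1, U=2, X=0, V=2, W=1, Y=1) weight 2/495
  (Z=1, U=2, X=0, V=2, W=1, Y=2) weight 2/495
  (Z=1, U=3, X=0, V=0, W=1, Y=1) weight 2/495
  (Z=1, U=3, X=0, V=0, W=1, Y=2) weight 2/495
  (Z=2, U=2, X=0, V=0, W=0, Y=1) weight 1/165
  … 63 more
Group by Z:
  weight(Z=1) = 77/1080
  weight(Z=2) = 403/2160
Total weight = 77/1080 + 403/2160 = 557/2160
P(Z=1 | obs) = 77/1080 / 557/2160 = 154/557
P(Z=2 | obs) = 403/2160 / 557/2160 = 403/557

P(Z = 2 | obs) = 403/557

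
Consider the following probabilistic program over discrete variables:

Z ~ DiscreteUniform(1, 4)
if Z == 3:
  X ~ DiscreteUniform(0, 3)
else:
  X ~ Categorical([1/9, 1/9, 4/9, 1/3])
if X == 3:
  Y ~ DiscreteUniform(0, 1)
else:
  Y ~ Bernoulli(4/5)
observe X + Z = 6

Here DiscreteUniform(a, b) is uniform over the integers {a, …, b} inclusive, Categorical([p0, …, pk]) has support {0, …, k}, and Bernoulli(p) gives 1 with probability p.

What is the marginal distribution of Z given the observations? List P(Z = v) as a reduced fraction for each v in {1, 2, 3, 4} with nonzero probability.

Enumerate traces; 4 have nonzero weight after conditioning:
  (Z=3, X=3, Y=0) weight 1/32
  (Z=3, X=3, Y=1) weight 1/32
  (Z=4, X=2, Y=0) weight 1/45
  (Z=4, X=2, Y=1) weight 4/45
Group by Z:
  weight(Z=3) = 1/16
  weight(Z=4) = 1/9
Total weight = 1/16 + 1/9 = 25/144
P(Z=3 | obs) = 1/16 / 25/144 = 9/25
P(Z=4 | obs) = 1/9 / 25/144 = 16/25

P(Z=3) = 9/25, P(Z=4) = 16/25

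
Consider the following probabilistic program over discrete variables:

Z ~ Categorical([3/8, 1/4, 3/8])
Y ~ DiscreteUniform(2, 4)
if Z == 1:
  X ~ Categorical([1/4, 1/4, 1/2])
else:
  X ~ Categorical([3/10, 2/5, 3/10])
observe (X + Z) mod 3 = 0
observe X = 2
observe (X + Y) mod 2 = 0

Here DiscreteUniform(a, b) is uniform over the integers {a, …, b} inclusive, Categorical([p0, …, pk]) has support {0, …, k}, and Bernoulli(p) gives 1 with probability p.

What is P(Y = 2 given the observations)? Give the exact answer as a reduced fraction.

P(Y = 2 | obs) = 1/2

Enumerate traces; 2 have nonzero weight after conditioning:
  (Z=1, Y=2, X=2) weight 1/24
  (Z=1, Y=4, X=2) weight 1/24
Group by Y:
  weight(Y=2) = 1/24
  weight(Y=4) = 1/24
Total weight = 1/24 + 1/24 = 1/12
P(Y=2 | obs) = 1/24 / 1/12 = 1/2
P(Y=4 | obs) = 1/24 / 1/12 = 1/2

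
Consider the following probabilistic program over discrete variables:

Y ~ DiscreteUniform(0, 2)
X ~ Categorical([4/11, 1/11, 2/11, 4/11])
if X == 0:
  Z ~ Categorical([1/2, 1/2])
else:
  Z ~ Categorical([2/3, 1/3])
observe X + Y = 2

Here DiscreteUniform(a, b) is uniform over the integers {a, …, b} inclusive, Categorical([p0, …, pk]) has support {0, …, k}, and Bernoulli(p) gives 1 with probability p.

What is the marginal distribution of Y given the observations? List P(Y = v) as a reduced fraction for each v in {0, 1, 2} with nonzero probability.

P(Y=0) = 2/7, P(Y=1) = 1/7, P(Y=2) = 4/7

Enumerate traces; 6 have nonzero weight after conditioning:
  (Y=0, X=2, Z=0) weight 4/99
  (Y=0, X=2, Z=1) weight 2/99
  (Y=1, X=1, Z=0) weight 2/99
  (Y=1, X=1, Z=1) weight 1/99
  (Y=2, X=0, Z=0) weight 2/33
  (Y=2, X=0, Z=1) weight 2/33
Group by Y:
  weight(Y=0) = 2/33
  weight(Y=1) = 1/33
  weight(Y=2) = 4/33
Total weight = 2/33 + 1/33 + 4/33 = 7/33
P(Y=0 | obs) = 2/33 / 7/33 = 2/7
P(Y=1 | obs) = 1/33 / 7/33 = 1/7
P(Y=2 | obs) = 4/33 / 7/33 = 4/7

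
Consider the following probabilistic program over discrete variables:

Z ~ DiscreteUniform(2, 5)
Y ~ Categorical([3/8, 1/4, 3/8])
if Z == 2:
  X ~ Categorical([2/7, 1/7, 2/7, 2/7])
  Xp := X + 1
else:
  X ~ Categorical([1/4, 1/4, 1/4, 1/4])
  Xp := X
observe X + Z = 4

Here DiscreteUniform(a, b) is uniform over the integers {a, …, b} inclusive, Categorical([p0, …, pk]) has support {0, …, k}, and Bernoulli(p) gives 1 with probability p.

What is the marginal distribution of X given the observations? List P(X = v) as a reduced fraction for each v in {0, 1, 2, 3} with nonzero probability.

P(X=0) = 7/22, P(X=1) = 7/22, P(X=2) = 4/11

Enumerate traces; 9 have nonzero weight after conditioning:
  (Z=2, Y=0, X=2) weight 3/112
  (Z=2, Y=1, X=2) weight 1/56
  (Z=2, Y=2, X=2) weight 3/112
  (Z=3, Y=0, X=1) weight 3/128
  (Z=3, Y=1, X=1) weight 1/64
  (Z=3, Y=2, X=1) weight 3/128
  (Z=4, Y=0, X=0) weight 3/128
  (Z=4, Y=1, X=0) weight 1/64
  … 1 more
Group by X:
  weight(X=0) = 1/16
  weight(X=1) = 1/16
  weight(X=2) = 1/14
Total weight = 1/16 + 1/16 + 1/14 = 11/56
P(X=0 | obs) = 1/16 / 11/56 = 7/22
P(X=1 | obs) = 1/16 / 11/56 = 7/22
P(X=2 | obs) = 1/14 / 11/56 = 4/11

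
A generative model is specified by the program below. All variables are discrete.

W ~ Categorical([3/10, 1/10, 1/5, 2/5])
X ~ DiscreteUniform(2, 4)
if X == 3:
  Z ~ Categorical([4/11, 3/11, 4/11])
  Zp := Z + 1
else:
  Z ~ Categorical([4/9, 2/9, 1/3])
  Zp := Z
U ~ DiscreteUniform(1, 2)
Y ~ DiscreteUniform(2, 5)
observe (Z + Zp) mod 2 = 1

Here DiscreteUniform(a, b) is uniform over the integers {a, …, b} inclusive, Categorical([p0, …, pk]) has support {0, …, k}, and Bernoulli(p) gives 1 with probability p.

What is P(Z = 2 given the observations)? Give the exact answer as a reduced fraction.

Enumerate traces; 96 have nonzero weight after conditioning:
  (W=0, X=3, Z=0, U=1, Y=2) weight 1/220
  (W=0, X=3, Z=0, U=1, Y=3) weight 1/220
  (W=0, X=3, Z=0, U=1, Y=4) weight 1/220
  (W=0, X=3, Z=0, U=1, Y=5) weight 1/220
  (W=0, X=3, Z=0, U=2, Y=2) weight 1/220
  (W=0, X=3, Z=0, U=2, Y=3) weight 1/220
  (W=0, X=3, Z=0, U=2, Y=4) weight 1/220
  (W=0, X=3, Z=0, U=2, Y=5) weight 1/220
  (W=0, X=3, Z=1, U=1, Y=2) weight 3/880
  (W=0, X=3, Z=2, U=1, Y=2) weight 1/220
  … 86 more
Group by Z:
  weight(Z=0) = 4/33
  weight(Z=1) = 1/11
  weight(Z=2) = 4/33
Total weight = 4/33 + 1/11 + 4/33 = 1/3
P(Z=0 | obs) = 4/33 / 1/3 = 4/11
P(Z=1 | obs) = 1/11 / 1/3 = 3/11
P(Z=2 | obs) = 4/33 / 1/3 = 4/11

P(Z = 2 | obs) = 4/11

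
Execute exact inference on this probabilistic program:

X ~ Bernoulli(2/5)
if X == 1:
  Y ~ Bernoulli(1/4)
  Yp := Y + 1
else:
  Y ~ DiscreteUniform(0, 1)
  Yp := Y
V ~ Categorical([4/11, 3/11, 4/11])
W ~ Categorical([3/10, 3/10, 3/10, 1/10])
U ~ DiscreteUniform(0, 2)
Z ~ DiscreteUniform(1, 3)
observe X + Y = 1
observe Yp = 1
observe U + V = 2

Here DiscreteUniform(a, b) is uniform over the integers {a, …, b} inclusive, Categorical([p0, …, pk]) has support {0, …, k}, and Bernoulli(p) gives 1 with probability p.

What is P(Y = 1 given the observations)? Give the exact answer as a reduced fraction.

Enumerate traces; 72 have nonzero weight after conditioning:
  (X=0, Y=1, V=0, W=0, U=2, Z=1) weight 1/275
  (X=0, Y=1, V=0, W=0, U=2, Z=2) weight 1/275
  (X=0, Y=1, V=0, W=0, U=2, Z=3) weight 1/275
  (X=0, Y=1, V=0, W=1, U=2, Z=1) weight 1/275
  (X=0, Y=1, V=0, W=1, U=2, Z=2) weight 1/275
  (X=0, Y=1, V=0, W=1, U=2, Z=3) weight 1/275
  (X=0, Y=1, V=0, W=2, U=2, Z=1) weight 1/275
  (X=0, Y=1, V=0, W=2, U=2, Z=2) weight 1/275
  (X=1, Y=0, V=0, W=0, U=2, Z=1) weight 1/275
  … 63 more
Group by Y:
  weight(Y=0) = 1/10
  weight(Y=1) = 1/10
Total weight = 1/10 + 1/10 = 1/5
P(Y=0 | obs) = 1/10 / 1/5 = 1/2
P(Y=1 | obs) = 1/10 / 1/5 = 1/2

P(Y = 1 | obs) = 1/2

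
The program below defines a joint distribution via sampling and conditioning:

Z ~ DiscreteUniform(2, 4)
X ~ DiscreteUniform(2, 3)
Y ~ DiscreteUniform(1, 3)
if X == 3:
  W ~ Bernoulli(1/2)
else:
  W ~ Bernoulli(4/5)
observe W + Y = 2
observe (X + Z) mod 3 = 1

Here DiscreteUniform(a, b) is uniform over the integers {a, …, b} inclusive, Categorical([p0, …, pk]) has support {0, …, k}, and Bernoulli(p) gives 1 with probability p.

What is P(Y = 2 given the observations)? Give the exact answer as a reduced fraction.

P(Y = 2 | obs) = 7/20

Enumerate traces; 4 have nonzero weight after conditioning:
  (Z=2, X=2, Y=1, W=1) weight 2/45
  (Z=2, X=2, Y=2, W=0) weight 1/90
  (Z=4, X=3, Y=1, W=1) weight 1/36
  (Z=4, X=3, Y=2, W=0) weight 1/36
Group by Y:
  weight(Y=1) = 13/180
  weight(Y=2) = 7/180
Total weight = 13/180 + 7/180 = 1/9
P(Y=1 | obs) = 13/180 / 1/9 = 13/20
P(Y=2 | obs) = 7/180 / 1/9 = 7/20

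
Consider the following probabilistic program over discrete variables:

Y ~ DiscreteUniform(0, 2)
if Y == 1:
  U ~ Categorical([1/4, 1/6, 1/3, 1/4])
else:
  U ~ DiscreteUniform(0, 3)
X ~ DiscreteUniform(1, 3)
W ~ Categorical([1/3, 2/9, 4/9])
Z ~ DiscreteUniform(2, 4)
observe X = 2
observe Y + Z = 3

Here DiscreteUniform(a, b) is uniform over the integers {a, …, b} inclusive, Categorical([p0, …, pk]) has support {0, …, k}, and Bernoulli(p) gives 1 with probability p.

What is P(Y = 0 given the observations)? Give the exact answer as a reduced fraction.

P(Y = 0 | obs) = 1/2

Enumerate traces; 24 have nonzero weight after conditioning:
  (Y=0, U=0, X=2, W=0, Z=3) weight 1/324
  (Y=0, U=0, X=2, W=1, Z=3) weight 1/486
  (Y=0, U=0, X=2, W=2, Z=3) weight 1/243
  (Y=0, U=1, X=2, W=0, Z=3) weight 1/324
  (Y=0, U=1, X=2, W=1, Z=3) weight 1/486
  (Y=0, U=1, X=2, W=2, Z=3) weight 1/243
  (Y=0, U=2, X=2, W=0, Z=3) weight 1/324
  (Y=0, U=2, X=2, W=1, Z=3) weight 1/486
  (Y=1, U=0, X=2, W=0, Z=2) weight 1/324
  … 15 more
Group by Y:
  weight(Y=0) = 1/27
  weight(Y=1) = 1/27
Total weight = 1/27 + 1/27 = 2/27
P(Y=0 | obs) = 1/27 / 2/27 = 1/2
P(Y=1 | obs) = 1/27 / 2/27 = 1/2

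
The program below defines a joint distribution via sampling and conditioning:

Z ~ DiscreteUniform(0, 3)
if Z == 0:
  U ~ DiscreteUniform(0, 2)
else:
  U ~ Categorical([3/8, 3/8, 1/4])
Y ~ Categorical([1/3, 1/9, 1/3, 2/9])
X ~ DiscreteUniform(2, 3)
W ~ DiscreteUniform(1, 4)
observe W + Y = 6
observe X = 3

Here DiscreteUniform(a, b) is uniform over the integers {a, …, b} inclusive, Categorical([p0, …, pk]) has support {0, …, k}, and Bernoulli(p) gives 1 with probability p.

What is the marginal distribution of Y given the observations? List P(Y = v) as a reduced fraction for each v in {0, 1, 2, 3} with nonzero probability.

Enumerate traces; 24 have nonzero weight after conditioning:
  (Z=0, U=0, Y=2, X=3, W=4) weight 1/288
  (Z=0, U=0, Y=3, X=3, W=3) weight 1/432
  (Z=0, U=1, Y=2, X=3, W=4) weight 1/288
  (Z=0, U=1, Y=3, X=3, W=3) weight 1/432
  (Z=0, U=2, Y=2, X=3, W=4) weight 1/288
  (Z=0, U=2, Y=3, X=3, W=3) weight 1/432
  (Z=1, U=0, Y=2, X=3, W=4) weight 1/256
  (Z=1, U=0, Y=3, X=3, W=3) weight 1/384
  … 16 more
Group by Y:
  weight(Y=2) = 1/24
  weight(Y=3) = 1/36
Total weight = 1/24 + 1/36 = 5/72
P(Y=2 | obs) = 1/24 / 5/72 = 3/5
P(Y=3 | obs) = 1/36 / 5/72 = 2/5

P(Y=2) = 3/5, P(Y=3) = 2/5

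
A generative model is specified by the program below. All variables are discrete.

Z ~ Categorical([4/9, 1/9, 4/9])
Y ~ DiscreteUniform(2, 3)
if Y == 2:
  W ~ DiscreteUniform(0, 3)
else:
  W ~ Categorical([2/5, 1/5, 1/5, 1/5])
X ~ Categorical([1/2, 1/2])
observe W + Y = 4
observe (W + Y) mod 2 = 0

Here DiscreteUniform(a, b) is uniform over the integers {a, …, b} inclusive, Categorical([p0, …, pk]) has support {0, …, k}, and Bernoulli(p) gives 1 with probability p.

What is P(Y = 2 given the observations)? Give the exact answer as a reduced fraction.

Enumerate traces; 12 have nonzero weight after conditioning:
  (Z=0, Y=2, W=2, X=0) weight 1/36
  (Z=0, Y=2, W=2, X=1) weight 1/36
  (Z=0, Y=3, W=1, X=0) weight 1/45
  (Z=0, Y=3, W=1, X=1) weight 1/45
  (Z=1, Y=2, W=2, X=0) weight 1/144
  (Z=1, Y=2, W=2, X=1) weight 1/144
  (Z=1, Y=3, W=1, X=0) weight 1/180
  (Z=1, Y=3, W=1, X=1) weight 1/180
  … 4 more
Group by Y:
  weight(Y=2) = 1/8
  weight(Y=3) = 1/10
Total weight = 1/8 + 1/10 = 9/40
P(Y=2 | obs) = 1/8 / 9/40 = 5/9
P(Y=3 | obs) = 1/10 / 9/40 = 4/9

P(Y = 2 | obs) = 5/9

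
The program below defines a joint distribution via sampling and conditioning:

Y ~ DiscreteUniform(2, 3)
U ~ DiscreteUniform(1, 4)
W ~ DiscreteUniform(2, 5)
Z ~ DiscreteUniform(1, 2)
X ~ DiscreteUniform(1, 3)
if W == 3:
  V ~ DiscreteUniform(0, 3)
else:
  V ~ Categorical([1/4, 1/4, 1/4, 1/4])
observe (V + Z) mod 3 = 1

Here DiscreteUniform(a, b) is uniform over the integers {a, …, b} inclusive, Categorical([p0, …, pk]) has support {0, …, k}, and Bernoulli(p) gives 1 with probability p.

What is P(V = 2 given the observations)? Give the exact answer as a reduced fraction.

Enumerate traces; 288 have nonzero weight after conditioning:
  (Y=2, U=1, W=2, Z=1, X=1, V=0) weight 1/768
  (Y=2, U=1, W=2, Z=1, X=1, V=3) weight 1/768
  (Y=2, U=1, W=2, Z=1, X=2, V=0) weight 1/768
  (Y=2, U=1, W=2, Z=1, X=2, V=3) weight 1/768
  (Y=2, U=1, W=2, Z=1, X=3, V=0) weight 1/768
  (Y=2, U=1, W=2, Z=1, X=3, V=3) weight 1/768
  (Y=2, U=1, W=2, Z=2, X=1, V=2) weight 1/768
  (Y=2, U=1, W=2, Z=2, X=2, V=2) weight 1/768
  … 280 more
Group by V:
  weight(V=0) = 1/8
  weight(V=2) = 1/8
  weight(V=3) = 1/8
Total weight = 1/8 + 1/8 + 1/8 = 3/8
P(V=0 | obs) = 1/8 / 3/8 = 1/3
P(V=2 | obs) = 1/8 / 3/8 = 1/3
P(V=3 | obs) = 1/8 / 3/8 = 1/3

P(V = 2 | obs) = 1/3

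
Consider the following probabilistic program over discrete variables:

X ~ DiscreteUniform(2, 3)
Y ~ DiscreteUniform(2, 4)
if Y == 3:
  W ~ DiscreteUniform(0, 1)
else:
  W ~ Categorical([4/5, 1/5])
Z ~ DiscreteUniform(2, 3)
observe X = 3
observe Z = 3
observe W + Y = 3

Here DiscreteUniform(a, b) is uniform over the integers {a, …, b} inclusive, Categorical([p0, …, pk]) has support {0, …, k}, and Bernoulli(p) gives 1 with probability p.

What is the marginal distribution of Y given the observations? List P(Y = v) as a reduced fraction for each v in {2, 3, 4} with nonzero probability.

P(Y=2) = 2/7, P(Y=3) = 5/7

Enumerate traces; 2 have nonzero weight after conditioning:
  (X=3, Y=2, W=1, Z=3) weight 1/60
  (X=3, Y=3, W=0, Z=3) weight 1/24
Group by Y:
  weight(Y=2) = 1/60
  weight(Y=3) = 1/24
Total weight = 1/60 + 1/24 = 7/120
P(Y=2 | obs) = 1/60 / 7/120 = 2/7
P(Y=3 | obs) = 1/24 / 7/120 = 5/7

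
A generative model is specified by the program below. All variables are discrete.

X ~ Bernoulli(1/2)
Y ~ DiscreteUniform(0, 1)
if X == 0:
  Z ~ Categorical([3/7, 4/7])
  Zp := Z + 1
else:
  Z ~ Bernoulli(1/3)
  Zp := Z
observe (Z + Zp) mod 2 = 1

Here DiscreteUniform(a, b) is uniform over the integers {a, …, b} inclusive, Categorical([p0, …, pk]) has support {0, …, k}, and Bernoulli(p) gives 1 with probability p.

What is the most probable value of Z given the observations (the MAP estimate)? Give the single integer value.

Enumerate traces; 4 have nonzero weight after conditioning:
  (X=0, Y=0, Z=0) weight 3/28
  (X=0, Y=0, Z=1) weight 1/7
  (X=0, Y=1, Z=0) weight 3/28
  (X=0, Y=1, Z=1) weight 1/7
Group by Z:
  weight(Z=0) = 3/14
  weight(Z=1) = 2/7
Total weight = 3/14 + 2/7 = 1/2
P(Z=0 | obs) = 3/14 / 1/2 = 3/7
P(Z=1 | obs) = 2/7 / 1/2 = 4/7
argmax = 1

argmax_v P(Z = v | obs) = 1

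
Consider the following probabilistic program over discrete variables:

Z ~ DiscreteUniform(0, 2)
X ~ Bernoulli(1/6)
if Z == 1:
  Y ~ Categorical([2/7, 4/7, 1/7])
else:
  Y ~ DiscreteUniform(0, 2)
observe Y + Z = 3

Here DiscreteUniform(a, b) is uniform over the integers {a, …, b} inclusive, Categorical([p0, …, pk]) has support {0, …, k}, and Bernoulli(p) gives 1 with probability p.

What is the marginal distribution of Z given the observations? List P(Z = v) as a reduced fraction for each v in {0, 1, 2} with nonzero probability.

Enumerate traces; 4 have nonzero weight after conditioning:
  (Z=1, X=0, Y=2) weight 5/126
  (Z=1, X=1, Y=2) weight 1/126
  (Z=2, X=0, Y=1) weight 5/54
  (Z=2, X=1, Y=1) weight 1/54
Group by Z:
  weight(Z=1) = 1/21
  weight(Z=2) = 1/9
Total weight = 1/21 + 1/9 = 10/63
P(Z=1 | obs) = 1/21 / 10/63 = 3/10
P(Z=2 | obs) = 1/9 / 10/63 = 7/10

P(Z=1) = 3/10, P(Z=2) = 7/10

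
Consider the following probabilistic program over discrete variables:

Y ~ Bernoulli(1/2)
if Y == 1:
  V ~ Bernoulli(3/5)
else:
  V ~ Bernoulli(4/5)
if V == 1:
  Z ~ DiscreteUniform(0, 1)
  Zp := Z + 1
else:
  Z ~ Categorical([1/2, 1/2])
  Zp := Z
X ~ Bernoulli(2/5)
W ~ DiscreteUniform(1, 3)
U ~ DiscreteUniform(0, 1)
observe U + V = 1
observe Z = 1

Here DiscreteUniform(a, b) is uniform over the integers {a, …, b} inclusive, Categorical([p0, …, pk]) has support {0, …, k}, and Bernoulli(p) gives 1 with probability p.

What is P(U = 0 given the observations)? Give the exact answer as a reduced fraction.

P(U = 0 | obs) = 7/10

Enumerate traces; 24 have nonzero weight after conditioning:
  (Y=0, V=0, Z=1, X=0, W=1, U=1) weight 1/200
  (Y=0, V=0, Z=1, X=0, W=2, U=1) weight 1/200
  (Y=0, V=0, Z=1, X=0, W=3, U=1) weight 1/200
  (Y=0, V=0, Z=1, X=1, W=1, U=1) weight 1/300
  (Y=0, V=0, Z=1, X=1, W=2, U=1) weight 1/300
  (Y=0, V=0, Z=1, X=1, W=3, U=1) weight 1/300
  (Y=0, V=1, Z=1, X=0, W=1, U=0) weight 1/50
  (Y=0, V=1, Z=1, X=0, W=2, U=0) weight 1/50
  … 16 more
Group by U:
  weight(U=0) = 7/40
  weight(U=1) = 3/40
Total weight = 7/40 + 3/40 = 1/4
P(U=0 | obs) = 7/40 / 1/4 = 7/10
P(U=1 | obs) = 3/40 / 1/4 = 3/10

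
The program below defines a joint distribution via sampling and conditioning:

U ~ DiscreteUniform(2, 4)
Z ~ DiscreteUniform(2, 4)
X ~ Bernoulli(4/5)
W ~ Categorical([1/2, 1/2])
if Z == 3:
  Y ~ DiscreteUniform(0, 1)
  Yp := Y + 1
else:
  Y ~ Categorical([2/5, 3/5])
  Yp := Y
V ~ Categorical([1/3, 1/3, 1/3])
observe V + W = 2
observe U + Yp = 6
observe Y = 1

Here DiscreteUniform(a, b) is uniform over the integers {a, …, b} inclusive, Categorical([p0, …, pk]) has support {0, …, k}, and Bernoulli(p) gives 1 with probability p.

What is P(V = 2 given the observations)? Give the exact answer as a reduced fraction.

P(V = 2 | obs) = 1/2

Enumerate traces; 4 have nonzero weight after conditioning:
  (U=4, Z=3, X=0, W=0, Y=1, V=2) weight 1/540
  (U=4, Z=3, X=0, W=1, Y=1, V=1) weight 1/540
  (U=4, Z=3, X=1, W=0, Y=1, V=2) weight 1/135
  (U=4, Z=3, X=1, W=1, Y=1, V=1) weight 1/135
Group by V:
  weight(V=1) = 1/108
  weight(V=2) = 1/108
Total weight = 1/108 + 1/108 = 1/54
P(V=1 | obs) = 1/108 / 1/54 = 1/2
P(V=2 | obs) = 1/108 / 1/54 = 1/2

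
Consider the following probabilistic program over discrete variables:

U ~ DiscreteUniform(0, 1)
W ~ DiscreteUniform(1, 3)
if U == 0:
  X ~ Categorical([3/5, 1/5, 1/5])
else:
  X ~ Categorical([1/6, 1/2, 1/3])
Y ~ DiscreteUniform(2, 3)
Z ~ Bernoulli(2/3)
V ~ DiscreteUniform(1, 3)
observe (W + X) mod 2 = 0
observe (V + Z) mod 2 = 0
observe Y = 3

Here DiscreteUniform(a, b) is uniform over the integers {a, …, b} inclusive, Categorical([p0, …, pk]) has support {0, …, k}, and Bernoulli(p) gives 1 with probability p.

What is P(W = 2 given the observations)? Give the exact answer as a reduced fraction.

Enumerate traces; 24 have nonzero weight after conditioning:
  (U=0, W=1, X=1, Y=3, Z=0, V=2) weight 1/540
  (U=0, W=1, X=1, Y=3, Z=1, V=1) weight 1/270
  (U=0, W=1, X=1, Y=3, Z=1, V=3) weight 1/270
  (U=0, W=2, X=0, Y=3, Z=0, V=2) weight 1/180
  (U=0, W=2, X=0, Y=3, Z=1, V=1) weight 1/90
  (U=0, W=2, X=0, Y=3, Z=1, V=3) weight 1/90
  (U=0, W=2, X=2, Y=3, Z=0, V=2) weight 1/540
  (U=0, W=2, X=2, Y=3, Z=1, V=1) weight 1/270
  (U=0, W=3, X=1, Y=3, Z=0, V=2) weight 1/540
  … 15 more
Group by W:
  weight(W=1) = 7/216
  weight(W=2) = 13/216
  weight(W=3) = 7/216
Total weight = 7/216 + 13/216 + 7/216 = 1/8
P(W=1 | obs) = 7/216 / 1/8 = 7/27
P(W=2 | obs) = 13/216 / 1/8 = 13/27
P(W=3 | obs) = 7/216 / 1/8 = 7/27

P(W = 2 | obs) = 13/27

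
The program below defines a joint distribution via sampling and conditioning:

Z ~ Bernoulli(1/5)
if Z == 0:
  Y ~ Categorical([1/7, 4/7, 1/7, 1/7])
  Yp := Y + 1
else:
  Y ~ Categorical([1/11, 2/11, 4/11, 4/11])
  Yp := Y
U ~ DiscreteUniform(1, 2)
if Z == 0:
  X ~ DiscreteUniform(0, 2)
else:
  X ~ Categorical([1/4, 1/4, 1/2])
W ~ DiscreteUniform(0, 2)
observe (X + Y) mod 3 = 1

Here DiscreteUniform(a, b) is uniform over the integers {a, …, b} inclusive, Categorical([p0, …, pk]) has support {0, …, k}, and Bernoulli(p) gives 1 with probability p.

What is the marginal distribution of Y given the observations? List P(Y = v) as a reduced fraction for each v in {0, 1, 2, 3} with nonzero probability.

P(Y=0) = 197/1547, P(Y=1) = 746/1547, P(Y=2) = 344/1547, P(Y=3) = 20/119

Enumerate traces; 48 have nonzero weight after conditioning:
  (Z=0, Y=0, U=1, X=1, W=0) weight 2/315
  (Z=0, Y=0, U=1, X=1, W=1) weight 2/315
  (Z=0, Y=0, U=1, X=1, W=2) weight 2/315
  (Z=0, Y=0, U=2, X=1, W=0) weight 2/315
  (Z=0, Y=0, U=2, X=1, W=1) weight 2/315
  (Z=0, Y=0, U=2, X=1, W=2) weight 2/315
  (Z=0, Y=1, U=1, X=0, W=0) weight 8/315
  (Z=0, Y=1, U=1, X=0, W=1) weight 8/315
  (Z=0, Y=2, U=1, X=2, W=0) weight 2/315
  (Z=0, Y=3, U=1, X=1, W=0) weight 2/315
  … 38 more
Group by Y:
  weight(Y=0) = 197/4620
  weight(Y=1) = 373/2310
  weight(Y=2) = 86/1155
  weight(Y=3) = 13/231
Total weight = 197/4620 + 373/2310 + 86/1155 + 13/231 = 221/660
P(Y=0 | obs) = 197/4620 / 221/660 = 197/1547
P(Y=1 | obs) = 373/2310 / 221/660 = 746/1547
P(Y=2 | obs) = 86/1155 / 221/660 = 344/1547
P(Y=3 | obs) = 13/231 / 221/660 = 20/119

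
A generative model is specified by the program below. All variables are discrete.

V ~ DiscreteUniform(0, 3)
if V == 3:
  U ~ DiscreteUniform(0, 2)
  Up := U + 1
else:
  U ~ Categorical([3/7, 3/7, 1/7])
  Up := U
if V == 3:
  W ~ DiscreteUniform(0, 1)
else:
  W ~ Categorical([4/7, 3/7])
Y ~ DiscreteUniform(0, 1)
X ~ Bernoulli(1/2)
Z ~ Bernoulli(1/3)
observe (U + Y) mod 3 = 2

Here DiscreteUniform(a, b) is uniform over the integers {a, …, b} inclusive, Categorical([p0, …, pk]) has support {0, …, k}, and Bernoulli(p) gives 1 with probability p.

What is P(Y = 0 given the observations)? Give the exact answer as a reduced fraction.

P(Y = 0 | obs) = 8/25

Enumerate traces; 64 have nonzero weight after conditioning:
  (V=0, U=1, W=0, Y=1, X=0, Z=0) weight 1/98
  (V=0, U=1, W=0, Y=1, X=0, Z=1) weight 1/196
  (V=0, U=1, W=0, Y=1, X=1, Z=0) weight 1/98
  (V=0, U=1, W=0, Y=1, X=1, Z=1) weight 1/196
  (V=0, U=1, W=1, Y=1, X=0, Z=0) weight 3/392
  (V=0, U=1, W=1, Y=1, X=0, Z=1) weight 3/784
  (V=0, U=1, W=1, Y=1, X=1, Z=0) weight 3/392
  (V=0, U=1, W=1, Y=1, X=1, Z=1) weight 3/784
  (V=0, U=2, W=0, Y=0, X=0, Z=0) weight 1/294
  … 55 more
Group by Y:
  weight(Y=0) = 2/21
  weight(Y=1) = 17/84
Total weight = 2/21 + 17/84 = 25/84
P(Y=0 | obs) = 2/21 / 25/84 = 8/25
P(Y=1 | obs) = 17/84 / 25/84 = 17/25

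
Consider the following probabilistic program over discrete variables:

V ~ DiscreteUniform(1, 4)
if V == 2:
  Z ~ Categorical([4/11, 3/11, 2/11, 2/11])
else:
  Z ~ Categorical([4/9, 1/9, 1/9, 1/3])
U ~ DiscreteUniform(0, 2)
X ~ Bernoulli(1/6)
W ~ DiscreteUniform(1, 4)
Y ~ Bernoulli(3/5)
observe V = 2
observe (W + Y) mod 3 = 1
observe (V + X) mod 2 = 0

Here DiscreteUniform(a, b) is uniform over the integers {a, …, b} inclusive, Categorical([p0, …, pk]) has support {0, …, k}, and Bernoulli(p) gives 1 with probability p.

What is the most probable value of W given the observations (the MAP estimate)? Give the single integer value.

Enumerate traces; 36 have nonzero weight after conditioning:
  (V=2, Z=0, U=0, X=0, W=1, Y=0) weight 1/396
  (V=2, Z=0, U=0, X=0, W=3, Y=1) weight 1/264
  (V=2, Z=0, U=0, X=0, W=4, Y=0) weight 1/396
  (V=2, Z=0, U=1, X=0, W=1, Y=0) weight 1/396
  (V=2, Z=0, U=1, X=0, W=3, Y=1) weight 1/264
  (V=2, Z=0, U=1, X=0, W=4, Y=0) weight 1/396
  (V=2, Z=0, U=2, X=0, W=1, Y=0) weight 1/396
  (V=2, Z=0, U=2, X=0, W=3, Y=1) weight 1/264
  … 28 more
Group by W:
  weight(W=1) = 1/48
  weight(W=3) = 1/32
  weight(W=4) = 1/48
Total weight = 1/48 + 1/32 + 1/48 = 7/96
P(W=1 | obs) = 1/48 / 7/96 = 2/7
P(W=3 | obs) = 1/32 / 7/96 = 3/7
P(W=4 | obs) = 1/48 / 7/96 = 2/7
argmax = 3

argmax_v P(W = v | obs) = 3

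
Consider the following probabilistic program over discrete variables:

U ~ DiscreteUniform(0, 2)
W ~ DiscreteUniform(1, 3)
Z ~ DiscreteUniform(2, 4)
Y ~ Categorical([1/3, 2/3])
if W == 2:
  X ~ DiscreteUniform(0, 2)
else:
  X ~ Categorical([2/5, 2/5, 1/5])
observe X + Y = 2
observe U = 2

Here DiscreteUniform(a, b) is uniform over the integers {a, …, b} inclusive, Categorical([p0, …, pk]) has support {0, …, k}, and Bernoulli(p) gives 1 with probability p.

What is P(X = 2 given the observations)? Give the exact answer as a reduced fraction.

Enumerate traces; 18 have nonzero weight after conditioning:
  (U=2, W=1, Z=2, Y=0, X=2) weight 1/405
  (U=2, W=1, Z=2, Y=1, X=1) weight 4/405
  (U=2, W=1, Z=3, Y=0, X=2) weight 1/405
  (U=2, W=1, Z=3, Y=1, X=1) weight 4/405
  (U=2, W=1, Z=4, Y=0, X=2) weight 1/405
  (U=2, W=1, Z=4, Y=1, X=1) weight 4/405
  (U=2, W=2, Z=2, Y=0, X=2) weight 1/243
  (U=2, W=2, Z=2, Y=1, X=1) weight 2/243
  … 10 more
Group by X:
  weight(X=1) = 34/405
  weight(X=2) = 11/405
Total weight = 34/405 + 11/405 = 1/9
P(X=1 | obs) = 34/405 / 1/9 = 34/45
P(X=2 | obs) = 11/405 / 1/9 = 11/45

P(X = 2 | obs) = 11/45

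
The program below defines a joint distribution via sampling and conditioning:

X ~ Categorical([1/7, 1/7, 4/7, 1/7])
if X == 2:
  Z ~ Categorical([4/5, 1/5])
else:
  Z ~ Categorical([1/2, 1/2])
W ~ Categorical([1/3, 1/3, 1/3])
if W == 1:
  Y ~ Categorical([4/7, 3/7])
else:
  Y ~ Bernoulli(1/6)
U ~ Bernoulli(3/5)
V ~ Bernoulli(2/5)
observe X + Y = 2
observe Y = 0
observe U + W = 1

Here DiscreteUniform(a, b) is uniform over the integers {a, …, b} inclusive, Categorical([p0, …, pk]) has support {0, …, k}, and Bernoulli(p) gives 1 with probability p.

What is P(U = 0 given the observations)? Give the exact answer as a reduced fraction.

P(U = 0 | obs) = 16/51

Enumerate traces; 8 have nonzero weight after conditioning:
  (X=2, Z=0, W=0, Y=0, U=1, V=0) weight 8/175
  (X=2, Z=0, W=0, Y=0, U=1, V=1) weight 16/525
  (X=2, Z=0, W=1, Y=0, U=0, V=0) weight 128/6125
  (X=2, Z=0, W=1, Y=0, U=0, V=1) weight 256/18375
  (X=2, Z=1, W=0, Y=0, U=1, V=0) weight 2/175
  (X=2, Z=1, W=0, Y=0, U=1, V=1) weight 4/525
  (X=2, Z=1, W=1, Y=0, U=0, V=0) weight 32/6125
  (X=2, Z=1, W=1, Y=0, U=0, V=1) weight 64/18375
Group by U:
  weight(U=0) = 32/735
  weight(U=1) = 2/21
Total weight = 32/735 + 2/21 = 34/245
P(U=0 | obs) = 32/735 / 34/245 = 16/51
P(U=1 | obs) = 2/21 / 34/245 = 35/51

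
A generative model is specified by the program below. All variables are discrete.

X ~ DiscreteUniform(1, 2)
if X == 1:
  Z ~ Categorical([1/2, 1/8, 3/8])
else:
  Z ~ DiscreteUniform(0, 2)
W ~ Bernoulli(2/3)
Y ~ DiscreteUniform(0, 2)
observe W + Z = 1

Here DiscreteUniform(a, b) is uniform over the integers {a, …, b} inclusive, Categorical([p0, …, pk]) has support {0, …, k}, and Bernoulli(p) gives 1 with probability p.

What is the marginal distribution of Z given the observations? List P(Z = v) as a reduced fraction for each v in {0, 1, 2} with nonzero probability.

P(Z=0) = 40/51, P(Z=1) = 11/51

Enumerate traces; 12 have nonzero weight after conditioning:
  (X=1, Z=0, W=1, Y=0) weight 1/18
  (X=1, Z=0, W=1, Y=1) weight 1/18
  (X=1, Z=0, W=1, Y=2) weight 1/18
  (X=1, Z=1, W=0, Y=0) weight 1/144
  (X=1, Z=1, W=0, Y=1) weight 1/144
  (X=1, Z=1, W=0, Y=2) weight 1/144
  (X=2, Z=0, W=1, Y=0) weight 1/27
  (X=2, Z=0, W=1, Y=1) weight 1/27
  … 4 more
Group by Z:
  weight(Z=0) = 5/18
  weight(Z=1) = 11/144
Total weight = 5/18 + 11/144 = 17/48
P(Z=0 | obs) = 5/18 / 17/48 = 40/51
P(Z=1 | obs) = 11/144 / 17/48 = 11/51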